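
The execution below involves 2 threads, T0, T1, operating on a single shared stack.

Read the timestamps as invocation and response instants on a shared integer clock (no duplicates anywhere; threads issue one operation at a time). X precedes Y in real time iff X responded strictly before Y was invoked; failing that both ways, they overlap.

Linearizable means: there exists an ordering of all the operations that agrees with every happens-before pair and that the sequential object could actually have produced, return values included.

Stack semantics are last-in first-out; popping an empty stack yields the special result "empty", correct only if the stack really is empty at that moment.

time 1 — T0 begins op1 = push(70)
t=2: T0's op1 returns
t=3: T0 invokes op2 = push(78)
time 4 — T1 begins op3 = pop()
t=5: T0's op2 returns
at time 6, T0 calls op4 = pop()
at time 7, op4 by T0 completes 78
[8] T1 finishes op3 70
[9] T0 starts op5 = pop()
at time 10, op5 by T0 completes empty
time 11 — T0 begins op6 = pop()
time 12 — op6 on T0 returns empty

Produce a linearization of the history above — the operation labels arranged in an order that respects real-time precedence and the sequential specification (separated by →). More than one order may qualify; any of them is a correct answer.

op1 → op2 → op4 → op3 → op5 → op6

1. op1 push(70), leaving stack <70>
2. op2 push(78), leaving stack <70,78>
3. op4 pop() → 78, leaving stack <70>
4. op3 pop() → 70, leaving stack <>
5. op5 pop() → empty, leaving stack <>
6. op6 pop() → empty, leaving stack <>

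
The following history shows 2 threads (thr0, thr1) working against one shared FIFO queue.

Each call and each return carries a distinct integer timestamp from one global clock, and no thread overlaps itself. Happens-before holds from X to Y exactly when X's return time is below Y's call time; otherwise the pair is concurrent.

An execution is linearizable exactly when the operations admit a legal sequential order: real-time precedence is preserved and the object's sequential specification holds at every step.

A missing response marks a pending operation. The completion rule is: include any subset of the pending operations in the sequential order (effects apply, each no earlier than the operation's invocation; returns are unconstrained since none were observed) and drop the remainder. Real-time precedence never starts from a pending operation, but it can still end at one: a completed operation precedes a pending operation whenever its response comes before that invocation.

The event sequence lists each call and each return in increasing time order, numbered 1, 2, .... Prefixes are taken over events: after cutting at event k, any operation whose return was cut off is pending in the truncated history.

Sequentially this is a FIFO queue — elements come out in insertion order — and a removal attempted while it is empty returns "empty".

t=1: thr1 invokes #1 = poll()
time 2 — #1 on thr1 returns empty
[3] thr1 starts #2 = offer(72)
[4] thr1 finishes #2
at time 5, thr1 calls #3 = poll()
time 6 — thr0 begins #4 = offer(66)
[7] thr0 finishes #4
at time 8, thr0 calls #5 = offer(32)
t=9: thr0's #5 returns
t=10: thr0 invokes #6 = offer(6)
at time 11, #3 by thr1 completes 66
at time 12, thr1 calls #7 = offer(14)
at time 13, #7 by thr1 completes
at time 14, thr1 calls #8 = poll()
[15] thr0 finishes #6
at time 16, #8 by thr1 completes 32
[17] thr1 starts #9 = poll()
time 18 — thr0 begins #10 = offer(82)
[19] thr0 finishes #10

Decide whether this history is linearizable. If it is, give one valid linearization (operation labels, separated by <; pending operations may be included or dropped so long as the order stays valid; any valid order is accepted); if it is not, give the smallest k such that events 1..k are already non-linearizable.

the violation lands at event 11, #3's response at time 11: events 1..10 linearize, events 1..11 do not
every one of the 3 real-time-consistent orders over 5 completed FIFO queue ops fails the sequential spec
no escape via the 1 pending operation (#6): every completion choice fails
sample order #1, #2, #3, #4, #5 (pending dropped) stalls at step 3 — #3 poll() → 66 has no legal effect
sample order #1, #2, #4, #3, #5 (pending dropped) stalls at step 4 — #3 poll() → 66 has no legal effect

not linearizable — minimal violating prefix: 11 events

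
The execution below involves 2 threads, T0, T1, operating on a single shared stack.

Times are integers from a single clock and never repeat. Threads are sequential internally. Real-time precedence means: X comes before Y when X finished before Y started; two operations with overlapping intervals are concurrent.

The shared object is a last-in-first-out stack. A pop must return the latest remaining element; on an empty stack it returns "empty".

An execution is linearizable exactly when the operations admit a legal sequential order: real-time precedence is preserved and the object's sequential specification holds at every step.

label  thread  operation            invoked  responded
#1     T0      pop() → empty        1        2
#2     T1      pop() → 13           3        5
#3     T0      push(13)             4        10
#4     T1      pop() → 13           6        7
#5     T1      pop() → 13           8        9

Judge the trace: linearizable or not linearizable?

prefix check: 1..6 passes, 1..7 fails once #4's time-7 response joins
exhaustive check: the 3 completed stack ops admit one real-time order; illegal
every completion of the 1 pending operation (#3) was checked; none linearizes
one such order, #1, #2, #4 (pending dropped), breaks at step 2 where #2 pop() → 13 is illegal

not linearizable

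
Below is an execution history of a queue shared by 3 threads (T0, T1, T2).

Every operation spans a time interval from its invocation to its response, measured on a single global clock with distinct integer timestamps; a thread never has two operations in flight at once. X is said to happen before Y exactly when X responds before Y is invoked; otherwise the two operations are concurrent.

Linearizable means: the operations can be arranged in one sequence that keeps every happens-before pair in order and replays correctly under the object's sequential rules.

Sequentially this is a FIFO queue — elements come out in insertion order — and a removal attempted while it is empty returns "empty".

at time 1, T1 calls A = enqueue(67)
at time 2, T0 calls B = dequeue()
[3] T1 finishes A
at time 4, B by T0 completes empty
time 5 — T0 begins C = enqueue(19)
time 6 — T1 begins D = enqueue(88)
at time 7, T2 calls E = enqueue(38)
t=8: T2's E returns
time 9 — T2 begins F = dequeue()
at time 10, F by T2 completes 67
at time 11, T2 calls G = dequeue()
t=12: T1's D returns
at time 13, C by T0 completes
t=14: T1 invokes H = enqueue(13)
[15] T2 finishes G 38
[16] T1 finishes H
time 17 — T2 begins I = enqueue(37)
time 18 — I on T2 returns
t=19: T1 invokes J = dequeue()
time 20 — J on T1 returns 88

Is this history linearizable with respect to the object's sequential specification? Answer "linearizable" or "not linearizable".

one valid linearization: B, A, E, D, C, F, G, H, I, J
step 1: B dequeue() → empty — queue <>
step 2: A enqueue(67) — queue <67>
step 3: E enqueue(38) — queue <67,38>
step 4: D enqueue(88) — queue <67,38,88>
step 5: C enqueue(19) — queue <67,38,88,19>
step 6: F dequeue() → 67 — queue <38,88,19>
step 7: G dequeue() → 38 — queue <88,19>
step 8: H enqueue(13) — queue <88,19,13>
step 9: I enqueue(37) — queue <88,19,13,37>
step 10: J dequeue() → 88 — queue <19,13,37>

linearizable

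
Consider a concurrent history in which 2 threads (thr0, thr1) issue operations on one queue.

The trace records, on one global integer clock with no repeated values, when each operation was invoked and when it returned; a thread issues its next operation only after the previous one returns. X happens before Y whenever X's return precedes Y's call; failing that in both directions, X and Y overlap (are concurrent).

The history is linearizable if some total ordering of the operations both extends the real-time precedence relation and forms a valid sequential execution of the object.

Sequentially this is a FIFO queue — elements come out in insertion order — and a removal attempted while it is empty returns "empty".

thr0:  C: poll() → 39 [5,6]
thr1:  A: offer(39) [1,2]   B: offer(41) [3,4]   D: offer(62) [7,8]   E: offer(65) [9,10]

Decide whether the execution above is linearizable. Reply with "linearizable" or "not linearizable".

linearizable

one valid linearization: A, B, C, D, E
after step 1 (A offer(39)): queue <39>
after step 2 (B offer(41)): queue <39,41>
after step 3 (C poll() → 39): queue <41>
after step 4 (D offer(62)): queue <41,62>
after step 5 (E offer(65)): queue <41,62,65>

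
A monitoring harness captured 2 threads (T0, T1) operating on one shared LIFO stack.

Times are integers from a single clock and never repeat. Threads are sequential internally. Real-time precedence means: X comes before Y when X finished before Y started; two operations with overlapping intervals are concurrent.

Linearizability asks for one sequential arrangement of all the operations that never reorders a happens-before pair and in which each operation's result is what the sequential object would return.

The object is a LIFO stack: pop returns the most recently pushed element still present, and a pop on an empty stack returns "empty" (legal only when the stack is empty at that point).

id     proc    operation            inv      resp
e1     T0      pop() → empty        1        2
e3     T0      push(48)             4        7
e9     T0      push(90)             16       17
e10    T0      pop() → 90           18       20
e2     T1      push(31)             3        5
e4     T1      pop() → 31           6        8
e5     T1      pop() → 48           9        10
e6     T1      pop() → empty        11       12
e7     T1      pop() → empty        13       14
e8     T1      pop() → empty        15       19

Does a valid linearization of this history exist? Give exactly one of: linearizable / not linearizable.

linearizable

one valid linearization: e1, e2, e4, e3, e5, e6, e7, e8, e9, e10
after step 1 (e1 pop() → empty): stack <>
after step 2 (e2 push(31)): stack <31>
after step 3 (e4 pop() → 31): stack <>
after step 4 (e3 push(48)): stack <48>
after step 5 (e5 pop() → 48): stack <>
after step 6 (e6 pop() → empty): stack <>
after step 7 (e7 pop() → empty): stack <>
after step 8 (e8 pop() → empty): stack <>
after step 9 (e9 push(90)): stack <90>
after step 10 (e10 pop() → 90): stack <>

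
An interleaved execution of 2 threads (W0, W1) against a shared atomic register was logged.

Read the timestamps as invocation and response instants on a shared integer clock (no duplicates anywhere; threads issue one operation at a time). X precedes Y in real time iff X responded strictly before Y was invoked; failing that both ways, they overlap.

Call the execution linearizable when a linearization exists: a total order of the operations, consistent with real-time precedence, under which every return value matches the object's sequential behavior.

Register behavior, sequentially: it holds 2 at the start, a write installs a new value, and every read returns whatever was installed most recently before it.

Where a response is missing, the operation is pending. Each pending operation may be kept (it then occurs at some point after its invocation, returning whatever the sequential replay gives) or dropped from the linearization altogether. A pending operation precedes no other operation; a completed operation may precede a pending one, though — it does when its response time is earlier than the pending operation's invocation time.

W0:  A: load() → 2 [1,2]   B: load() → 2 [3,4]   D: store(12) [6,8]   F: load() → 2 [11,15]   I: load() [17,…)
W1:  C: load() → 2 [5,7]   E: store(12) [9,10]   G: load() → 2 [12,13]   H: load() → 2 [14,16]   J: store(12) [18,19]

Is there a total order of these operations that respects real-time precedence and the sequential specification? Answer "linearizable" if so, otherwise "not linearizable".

not linearizable

prefix check: 1..12 passes, 1..13 fails once G's time-13 response joins
every one of the 2 real-time-consistent orders over 6 completed atomic register ops fails the sequential spec
no escape via the 1 pending operation (F): every completion choice fails
one such order, A, B, C, D, E, G (pending dropped), breaks at step 6 where G load() → 2 is illegal
one such order, A, B, D, C, E, G (pending dropped), breaks at step 4 where C load() → 2 is illegal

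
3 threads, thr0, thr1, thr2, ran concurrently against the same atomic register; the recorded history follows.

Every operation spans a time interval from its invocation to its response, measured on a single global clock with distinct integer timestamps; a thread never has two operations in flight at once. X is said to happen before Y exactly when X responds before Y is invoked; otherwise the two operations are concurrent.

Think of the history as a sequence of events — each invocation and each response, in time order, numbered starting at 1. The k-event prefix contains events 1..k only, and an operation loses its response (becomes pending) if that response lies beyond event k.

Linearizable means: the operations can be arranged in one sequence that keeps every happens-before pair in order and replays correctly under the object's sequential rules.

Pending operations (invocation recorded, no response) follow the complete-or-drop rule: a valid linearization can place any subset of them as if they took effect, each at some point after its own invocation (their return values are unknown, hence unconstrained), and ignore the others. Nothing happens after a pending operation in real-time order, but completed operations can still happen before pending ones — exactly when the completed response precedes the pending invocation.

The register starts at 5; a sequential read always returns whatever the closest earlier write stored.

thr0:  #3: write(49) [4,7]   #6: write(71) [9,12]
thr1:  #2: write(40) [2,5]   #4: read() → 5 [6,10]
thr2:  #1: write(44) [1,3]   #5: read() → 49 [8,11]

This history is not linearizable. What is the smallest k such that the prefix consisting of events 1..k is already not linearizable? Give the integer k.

10

events 1..9 are linearizable; a witness order is #1, #2, #3:
1. #1 write(44), leaving value 44
2. #2 write(40), leaving value 40
3. #3 write(49), leaving value 49
at event 10 (#4's time-10 response) nothing linearizes any more
no completion choice of the 2 pending operations (#5, #6) rescues it — every subset was tried
sample order #1, #2, #3, #4 (pending dropped) stalls at step 4 — #4 read() → 5 has no legal effect
sample order #1, #2, #4, #3 (pending dropped) stalls at step 3 — #4 read() → 5 has no legal effect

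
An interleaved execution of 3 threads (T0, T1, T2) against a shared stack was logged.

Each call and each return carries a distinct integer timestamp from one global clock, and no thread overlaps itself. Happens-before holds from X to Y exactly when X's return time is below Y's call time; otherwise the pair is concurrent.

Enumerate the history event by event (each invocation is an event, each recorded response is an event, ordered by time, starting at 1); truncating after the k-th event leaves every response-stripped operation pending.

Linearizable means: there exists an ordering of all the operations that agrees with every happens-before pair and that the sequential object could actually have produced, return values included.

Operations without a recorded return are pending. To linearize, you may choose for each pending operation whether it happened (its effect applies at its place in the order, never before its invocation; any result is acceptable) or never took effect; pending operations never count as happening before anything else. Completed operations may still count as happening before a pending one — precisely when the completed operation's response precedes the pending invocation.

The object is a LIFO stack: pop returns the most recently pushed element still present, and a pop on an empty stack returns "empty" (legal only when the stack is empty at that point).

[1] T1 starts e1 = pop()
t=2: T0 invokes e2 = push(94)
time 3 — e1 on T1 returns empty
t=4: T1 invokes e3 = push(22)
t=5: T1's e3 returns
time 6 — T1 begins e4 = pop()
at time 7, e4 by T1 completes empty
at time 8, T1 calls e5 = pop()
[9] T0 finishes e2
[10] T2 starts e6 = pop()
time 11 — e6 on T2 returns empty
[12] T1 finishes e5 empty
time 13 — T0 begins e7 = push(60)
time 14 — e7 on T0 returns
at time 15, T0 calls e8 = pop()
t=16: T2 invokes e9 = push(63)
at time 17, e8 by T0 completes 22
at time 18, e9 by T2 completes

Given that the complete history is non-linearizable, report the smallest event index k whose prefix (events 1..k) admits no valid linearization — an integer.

7

a valid linearization of events 1..6 exists, for instance e1, e2, e3:
after step 1 (e1 pop() → empty): stack <>
after step 2 (e2 push(94) (pending, included)): stack <94>
after step 3 (e3 push(22)): stack <94,22>
include event 7 — e4 responding at 7 — and every candidate order breaks
no completion choice of the 1 pending operation (e2) rescues it — every subset was tried
sample order e1, e3, e4 (pending dropped) stalls at step 3 — e4 pop() → empty has no legal effect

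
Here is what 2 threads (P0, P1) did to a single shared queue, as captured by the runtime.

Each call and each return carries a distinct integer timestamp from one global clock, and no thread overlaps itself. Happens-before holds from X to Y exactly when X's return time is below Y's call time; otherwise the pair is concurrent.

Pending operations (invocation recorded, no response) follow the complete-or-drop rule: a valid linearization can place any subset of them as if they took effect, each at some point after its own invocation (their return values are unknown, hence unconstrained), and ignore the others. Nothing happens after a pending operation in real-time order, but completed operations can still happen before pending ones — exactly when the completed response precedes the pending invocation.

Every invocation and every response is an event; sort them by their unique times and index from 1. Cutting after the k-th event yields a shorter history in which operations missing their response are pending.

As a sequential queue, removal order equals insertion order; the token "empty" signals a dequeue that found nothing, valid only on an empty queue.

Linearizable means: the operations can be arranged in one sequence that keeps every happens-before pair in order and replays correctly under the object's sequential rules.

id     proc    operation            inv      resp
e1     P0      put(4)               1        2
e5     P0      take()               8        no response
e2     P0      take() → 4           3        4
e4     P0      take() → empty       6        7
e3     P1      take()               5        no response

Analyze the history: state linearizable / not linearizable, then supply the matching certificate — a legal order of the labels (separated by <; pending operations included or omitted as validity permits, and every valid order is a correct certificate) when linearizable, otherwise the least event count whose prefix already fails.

step 1: e1 put(4) — queue <4>
step 2: e2 take() → 4 — queue <>
step 3: e3 take() (pending, included) — queue <>
step 4: e4 take() → empty — queue <>

linearizable — witness: e1 < e2 < e3 < e4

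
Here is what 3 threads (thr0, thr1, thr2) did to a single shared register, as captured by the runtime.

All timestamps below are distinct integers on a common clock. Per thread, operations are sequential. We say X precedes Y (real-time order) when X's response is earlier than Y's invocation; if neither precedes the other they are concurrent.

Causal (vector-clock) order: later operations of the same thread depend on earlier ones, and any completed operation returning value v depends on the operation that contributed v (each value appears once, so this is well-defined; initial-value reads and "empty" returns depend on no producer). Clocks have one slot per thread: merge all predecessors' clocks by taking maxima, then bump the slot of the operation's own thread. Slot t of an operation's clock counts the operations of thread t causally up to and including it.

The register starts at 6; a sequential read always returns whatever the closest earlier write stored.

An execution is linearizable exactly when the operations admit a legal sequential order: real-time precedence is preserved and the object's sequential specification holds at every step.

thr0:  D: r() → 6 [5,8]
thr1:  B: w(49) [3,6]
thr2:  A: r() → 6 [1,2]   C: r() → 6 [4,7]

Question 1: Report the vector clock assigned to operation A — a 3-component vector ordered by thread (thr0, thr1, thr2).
(0, 0, 1)

root op A, invoked 1: fresh clock plus thr2's own tick → (0, 0, 1)
root op B, invoked 3: fresh clock plus thr1's own tick → (0, 1, 0)
root op D, invoked 5: fresh clock plus thr0's own tick → (1, 0, 0)
from VC(A)=(0, 0, 1), C (invoked 4) maxes components and bumps thr2 → (0, 0, 2)
target: VC(A) = (0, 0, 1)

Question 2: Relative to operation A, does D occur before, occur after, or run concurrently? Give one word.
after

D spans [5,8], A spans [1,2]
resp(A)=2 < inv(D)=5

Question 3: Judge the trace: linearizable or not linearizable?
linearizable

witness order: A, C, D, B
after step 1 (A r() → 6): value 6
after step 2 (C r() → 6): value 6
after step 3 (D r() → 6): value 6
after step 4 (B w(49)): value 49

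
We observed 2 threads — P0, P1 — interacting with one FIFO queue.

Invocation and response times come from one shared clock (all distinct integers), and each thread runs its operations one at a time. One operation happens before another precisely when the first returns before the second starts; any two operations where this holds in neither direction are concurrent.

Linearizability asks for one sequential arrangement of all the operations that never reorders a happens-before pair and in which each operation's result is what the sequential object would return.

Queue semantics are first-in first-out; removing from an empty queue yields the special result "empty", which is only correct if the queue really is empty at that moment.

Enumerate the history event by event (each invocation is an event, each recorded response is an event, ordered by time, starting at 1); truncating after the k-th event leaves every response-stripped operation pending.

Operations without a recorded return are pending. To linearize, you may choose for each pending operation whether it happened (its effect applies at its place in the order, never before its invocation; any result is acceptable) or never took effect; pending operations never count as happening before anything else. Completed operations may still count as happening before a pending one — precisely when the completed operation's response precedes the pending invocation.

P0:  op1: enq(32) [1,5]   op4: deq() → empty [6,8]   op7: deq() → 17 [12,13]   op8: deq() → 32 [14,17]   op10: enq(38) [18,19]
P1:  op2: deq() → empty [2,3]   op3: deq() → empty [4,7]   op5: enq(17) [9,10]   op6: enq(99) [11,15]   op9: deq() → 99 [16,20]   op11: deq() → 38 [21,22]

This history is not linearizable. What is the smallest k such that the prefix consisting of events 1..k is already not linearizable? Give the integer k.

8

events 1..7 are still linearizable — one witness is op2, op1, op4, op3:
1. op2 deq() → empty, leaving queue <>
2. op1 enq(32), leaving queue <32>
3. op4 deq() (pending, included), leaving queue <>
4. op3 deq() → empty, leaving queue <>
event 8 — op4's response, time 8 — after it, nothing linearizes
take op1, op2, op3, op4: step 2 already fails, because op2 deq() → empty cannot occur there
take op1, op2, op4, op3: step 2 already fails, because op2 deq() → empty cannot occur there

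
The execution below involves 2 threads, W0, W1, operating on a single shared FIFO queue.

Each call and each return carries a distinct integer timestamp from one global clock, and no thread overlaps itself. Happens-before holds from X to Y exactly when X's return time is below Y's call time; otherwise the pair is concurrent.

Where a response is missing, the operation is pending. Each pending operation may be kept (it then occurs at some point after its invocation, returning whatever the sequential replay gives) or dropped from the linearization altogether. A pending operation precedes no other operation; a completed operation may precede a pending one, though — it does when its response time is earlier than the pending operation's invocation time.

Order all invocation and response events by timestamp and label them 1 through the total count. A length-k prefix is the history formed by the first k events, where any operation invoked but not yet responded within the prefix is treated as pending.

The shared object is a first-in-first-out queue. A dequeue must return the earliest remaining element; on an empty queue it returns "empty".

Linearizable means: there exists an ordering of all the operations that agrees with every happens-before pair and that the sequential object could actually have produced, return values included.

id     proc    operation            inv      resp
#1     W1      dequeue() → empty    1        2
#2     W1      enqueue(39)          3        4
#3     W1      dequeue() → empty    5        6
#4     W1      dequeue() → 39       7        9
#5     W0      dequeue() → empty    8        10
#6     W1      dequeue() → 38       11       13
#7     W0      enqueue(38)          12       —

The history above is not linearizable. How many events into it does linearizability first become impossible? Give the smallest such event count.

one valid order for events 1..5 is #1, #2:
after step 1 (#1 dequeue() → empty): queue <>
after step 2 (#2 enqueue(39)): queue <39>
at event 6 (#3's time-6 response) nothing linearizes any more
take #1, #2, #3: step 3 already fails, because #3 dequeue() → empty cannot occur there

6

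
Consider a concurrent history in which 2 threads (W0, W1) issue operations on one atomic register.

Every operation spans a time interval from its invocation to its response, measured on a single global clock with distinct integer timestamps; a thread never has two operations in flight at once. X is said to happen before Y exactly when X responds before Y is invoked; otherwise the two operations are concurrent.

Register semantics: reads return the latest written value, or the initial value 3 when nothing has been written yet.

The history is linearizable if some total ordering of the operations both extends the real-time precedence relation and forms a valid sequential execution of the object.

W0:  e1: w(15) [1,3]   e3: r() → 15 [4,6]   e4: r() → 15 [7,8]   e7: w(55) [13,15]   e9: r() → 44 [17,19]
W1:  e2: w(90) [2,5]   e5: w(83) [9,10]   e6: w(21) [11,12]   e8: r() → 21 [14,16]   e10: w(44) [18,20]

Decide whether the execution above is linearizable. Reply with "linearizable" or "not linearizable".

a witness: e2, e1, e3, e4, e5, e6, e8, e7, e10, e9
1. e2 w(90), leaving value 90
2. e1 w(15), leaving value 15
3. e3 r() → 15, leaving value 15
4. e4 r() → 15, leaving value 15
5. e5 w(83), leaving value 83
6. e6 w(21), leaving value 21
7. e8 r() → 21, leaving value 21
8. e7 w(55), leaving value 55
9. e10 w(44), leaving value 44
10. e9 r() → 44, leaving value 44

linearizable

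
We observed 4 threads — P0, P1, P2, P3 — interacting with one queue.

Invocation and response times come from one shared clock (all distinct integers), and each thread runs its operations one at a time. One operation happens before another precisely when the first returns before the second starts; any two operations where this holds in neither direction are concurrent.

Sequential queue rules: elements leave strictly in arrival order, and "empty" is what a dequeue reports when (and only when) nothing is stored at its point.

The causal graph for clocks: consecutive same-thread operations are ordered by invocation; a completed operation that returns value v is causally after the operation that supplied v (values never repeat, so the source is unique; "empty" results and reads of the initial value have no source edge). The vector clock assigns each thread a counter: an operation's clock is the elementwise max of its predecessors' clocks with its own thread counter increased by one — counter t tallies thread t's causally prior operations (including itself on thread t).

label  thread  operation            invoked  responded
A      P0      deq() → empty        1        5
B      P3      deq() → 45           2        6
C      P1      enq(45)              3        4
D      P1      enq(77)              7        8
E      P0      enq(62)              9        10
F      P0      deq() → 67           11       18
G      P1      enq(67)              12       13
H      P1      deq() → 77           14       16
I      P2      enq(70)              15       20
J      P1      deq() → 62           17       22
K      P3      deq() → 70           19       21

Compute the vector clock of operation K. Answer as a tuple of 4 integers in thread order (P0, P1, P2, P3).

no predecessors for I (invoked 15): P2 increments from zero → (0, 0, 1, 0)
no predecessors for C (invoked 3): P1 increments from zero → (0, 1, 0, 0)
no predecessors for A (invoked 1): P0 increments from zero → (1, 0, 0, 0)
B, invoked 2, takes VC(C)=(0, 1, 0, 0) under max, adds 1 for P3 → (0, 1, 0, 1)
D, invoked 7, takes VC(C)=(0, 1, 0, 0) under max, adds 1 for P1 → (0, 2, 0, 0)
E, invoked 9, takes VC(A)=(1, 0, 0, 0) under max, adds 1 for P0 → (2, 0, 0, 0)
G, invoked 12, takes VC(D)=(0, 2, 0, 0) under max, adds 1 for P1 → (0, 3, 0, 0)
K, invoked 19, takes VC(B)=(0, 1, 0, 1), VC(I)=(0, 0, 1, 0) under max, adds 1 for P3 → (0, 1, 1, 2)
H, invoked 14, takes VC(D)=(0, 2, 0, 0), VC(G)=(0, 3, 0, 0) under max, adds 1 for P1 → (0, 4, 0, 0)
F, invoked 11, takes VC(E)=(2, 0, 0, 0), VC(G)=(0, 3, 0, 0) under max, adds 1 for P0 → (3, 3, 0, 0)
J, invoked 17, takes VC(E)=(2, 0, 0, 0), VC(H)=(0, 4, 0, 0) under max, adds 1 for P1 → (2, 5, 0, 0)
target: VC(K) = (0, 1, 1, 2)

(0, 1, 1, 2)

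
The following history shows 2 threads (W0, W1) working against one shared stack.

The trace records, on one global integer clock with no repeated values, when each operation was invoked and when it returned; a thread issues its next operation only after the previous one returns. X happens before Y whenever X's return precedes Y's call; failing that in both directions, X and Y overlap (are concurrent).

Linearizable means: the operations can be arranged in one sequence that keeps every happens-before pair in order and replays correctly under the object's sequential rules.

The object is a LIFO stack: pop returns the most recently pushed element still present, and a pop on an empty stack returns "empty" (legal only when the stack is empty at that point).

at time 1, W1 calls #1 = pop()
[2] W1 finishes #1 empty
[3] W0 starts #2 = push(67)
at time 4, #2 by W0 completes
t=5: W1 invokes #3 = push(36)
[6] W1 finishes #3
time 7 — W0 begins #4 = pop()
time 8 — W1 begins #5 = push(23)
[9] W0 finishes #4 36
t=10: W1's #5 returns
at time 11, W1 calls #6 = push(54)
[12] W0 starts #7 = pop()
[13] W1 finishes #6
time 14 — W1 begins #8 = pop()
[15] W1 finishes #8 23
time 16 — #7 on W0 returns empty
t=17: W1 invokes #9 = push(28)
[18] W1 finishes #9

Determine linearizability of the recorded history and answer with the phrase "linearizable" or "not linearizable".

not linearizable

already the first 16 events (up to #7's response at time 16) admit no linearization; the first 15 still do
every one of the 6 real-time-consistent orders over 8 completed stack ops fails the sequential spec
e.g. #1, #2, #3, #4, #5, #6, #7, #8: illegal at step 7, since #7 pop() → empty cannot apply there
e.g. #1, #2, #3, #4, #5, #6, #8, #7: illegal at step 7, since #8 pop() → 23 cannot apply there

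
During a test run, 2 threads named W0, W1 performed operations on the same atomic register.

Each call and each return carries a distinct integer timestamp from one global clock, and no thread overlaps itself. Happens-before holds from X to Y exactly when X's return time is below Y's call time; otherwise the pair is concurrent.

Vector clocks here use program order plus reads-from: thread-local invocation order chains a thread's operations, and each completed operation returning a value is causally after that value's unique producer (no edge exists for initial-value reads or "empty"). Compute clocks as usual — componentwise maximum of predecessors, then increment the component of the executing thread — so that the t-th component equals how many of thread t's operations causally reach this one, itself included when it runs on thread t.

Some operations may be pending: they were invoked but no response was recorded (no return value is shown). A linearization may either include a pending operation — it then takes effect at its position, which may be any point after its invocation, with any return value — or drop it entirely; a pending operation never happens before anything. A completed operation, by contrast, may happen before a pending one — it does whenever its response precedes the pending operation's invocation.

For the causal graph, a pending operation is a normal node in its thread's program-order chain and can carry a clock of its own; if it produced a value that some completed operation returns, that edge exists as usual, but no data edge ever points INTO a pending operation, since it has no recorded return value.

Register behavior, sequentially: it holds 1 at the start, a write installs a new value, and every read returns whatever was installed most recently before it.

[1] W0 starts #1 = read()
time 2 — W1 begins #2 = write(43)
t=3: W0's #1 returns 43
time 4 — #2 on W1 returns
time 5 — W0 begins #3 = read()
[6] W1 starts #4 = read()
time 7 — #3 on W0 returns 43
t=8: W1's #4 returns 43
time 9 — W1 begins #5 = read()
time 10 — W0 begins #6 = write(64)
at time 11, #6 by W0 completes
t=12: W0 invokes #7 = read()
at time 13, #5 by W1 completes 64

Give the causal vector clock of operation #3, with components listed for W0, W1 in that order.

(2, 1)

#2, invoked 2, has no incoming edges; only W1's bump applies → (0, 1)
#4 (invocation 6): componentwise max over VC(#2)=(0, 1), +1 at W1, giving (0, 2)
#1 (invocation 1): componentwise max over VC(#2)=(0, 1), +1 at W0, giving (1, 1)
#3 (invocation 5): componentwise max over VC(#1)=(1, 1), VC(#2)=(0, 1), +1 at W0, giving (2, 1)
#6 (invocation 10): componentwise max over VC(#3)=(2, 1), +1 at W0, giving (3, 1)
#7 (invocation 12): componentwise max over VC(#6)=(3, 1), +1 at W0, giving (4, 1)
#5 (invocation 9): componentwise max over VC(#4)=(0, 2), VC(#6)=(3, 1), +1 at W1, giving (3, 3)
target: VC(#3) = (2, 1)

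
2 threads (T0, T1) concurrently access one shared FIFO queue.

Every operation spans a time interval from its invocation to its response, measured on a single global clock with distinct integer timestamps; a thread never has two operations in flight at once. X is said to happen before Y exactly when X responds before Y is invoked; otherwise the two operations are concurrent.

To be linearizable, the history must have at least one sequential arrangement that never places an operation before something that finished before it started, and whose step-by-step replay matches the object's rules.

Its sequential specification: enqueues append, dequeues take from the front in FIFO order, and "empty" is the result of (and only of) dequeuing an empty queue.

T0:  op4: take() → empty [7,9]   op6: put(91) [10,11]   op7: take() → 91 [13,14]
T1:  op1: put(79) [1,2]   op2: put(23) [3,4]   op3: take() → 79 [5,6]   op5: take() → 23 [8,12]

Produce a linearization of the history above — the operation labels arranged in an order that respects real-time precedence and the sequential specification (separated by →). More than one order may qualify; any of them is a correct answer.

op1 → op2 → op3 → op5 → op4 → op6 → op7

step 1: op1 put(79) — queue <79>
step 2: op2 put(23) — queue <79,23>
step 3: op3 take() → 79 — queue <23>
step 4: op5 take() → 23 — queue <>
step 5: op4 take() → empty — queue <>
step 6: op6 put(91) — queue <91>
step 7: op7 take() → 91 — queue <>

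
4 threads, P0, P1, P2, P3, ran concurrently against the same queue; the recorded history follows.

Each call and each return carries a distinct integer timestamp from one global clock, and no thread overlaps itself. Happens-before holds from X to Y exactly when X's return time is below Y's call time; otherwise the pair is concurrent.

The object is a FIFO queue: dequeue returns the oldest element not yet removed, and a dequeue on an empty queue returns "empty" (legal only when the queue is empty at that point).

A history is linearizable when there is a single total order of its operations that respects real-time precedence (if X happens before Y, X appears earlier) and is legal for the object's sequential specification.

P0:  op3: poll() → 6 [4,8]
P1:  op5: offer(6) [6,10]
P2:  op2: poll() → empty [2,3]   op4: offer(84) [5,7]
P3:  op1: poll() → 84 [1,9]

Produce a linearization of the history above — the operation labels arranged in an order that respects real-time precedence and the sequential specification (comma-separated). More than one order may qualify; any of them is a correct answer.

op2, op4, op1, op5, op3

after step 1 (op2 poll() → empty): queue <>
after step 2 (op4 offer(84)): queue <84>
after step 3 (op1 poll() → 84): queue <>
after step 4 (op5 offer(6)): queue <6>
after step 5 (op3 poll() → 6): queue <>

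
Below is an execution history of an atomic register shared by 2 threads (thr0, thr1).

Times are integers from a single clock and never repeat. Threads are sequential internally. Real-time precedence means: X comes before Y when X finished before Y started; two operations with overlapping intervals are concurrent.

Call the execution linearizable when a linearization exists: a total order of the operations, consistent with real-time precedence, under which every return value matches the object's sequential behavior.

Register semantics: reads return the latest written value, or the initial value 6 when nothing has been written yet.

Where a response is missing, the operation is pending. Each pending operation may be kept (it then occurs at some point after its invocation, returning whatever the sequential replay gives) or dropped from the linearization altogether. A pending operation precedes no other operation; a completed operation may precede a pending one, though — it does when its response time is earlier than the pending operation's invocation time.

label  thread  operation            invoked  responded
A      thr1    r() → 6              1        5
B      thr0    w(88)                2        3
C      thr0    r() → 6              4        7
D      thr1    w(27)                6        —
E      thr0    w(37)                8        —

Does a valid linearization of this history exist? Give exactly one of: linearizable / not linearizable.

not linearizable

the violation lands at event 7, C's response at time 7: events 1..6 linearize, events 1..7 do not
real-time-consistent orders of the 3 completed operations: 3 — all fail the atomic register replay
including or dropping the 1 pending operation (D) in any combination fails
one such order, A, B, C (pending dropped), breaks at step 3 where C r() → 6 is illegal
one such order, B, A, C (pending dropped), breaks at step 2 where A r() → 6 is illegal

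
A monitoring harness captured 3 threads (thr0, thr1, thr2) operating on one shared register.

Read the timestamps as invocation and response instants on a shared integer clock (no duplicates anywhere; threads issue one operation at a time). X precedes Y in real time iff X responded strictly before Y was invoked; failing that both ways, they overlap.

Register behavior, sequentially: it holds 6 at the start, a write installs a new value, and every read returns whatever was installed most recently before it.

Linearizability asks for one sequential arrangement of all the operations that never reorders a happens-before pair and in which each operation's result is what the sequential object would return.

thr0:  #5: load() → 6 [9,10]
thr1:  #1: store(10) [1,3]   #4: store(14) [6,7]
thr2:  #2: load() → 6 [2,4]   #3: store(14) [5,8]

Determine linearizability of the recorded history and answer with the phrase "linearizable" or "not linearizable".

not linearizable

the violation lands at event 10, #5's response at time 10: events 1..9 linearize, events 1..10 do not
5 completed operations, 4 real-time-consistent orders — every register replay fails
one such order, #1, #2, #3, #4, #5, breaks at step 2 where #2 load() → 6 is illegal
one such order, #1, #2, #4, #3, #5, breaks at step 2 where #2 load() → 6 is illegal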